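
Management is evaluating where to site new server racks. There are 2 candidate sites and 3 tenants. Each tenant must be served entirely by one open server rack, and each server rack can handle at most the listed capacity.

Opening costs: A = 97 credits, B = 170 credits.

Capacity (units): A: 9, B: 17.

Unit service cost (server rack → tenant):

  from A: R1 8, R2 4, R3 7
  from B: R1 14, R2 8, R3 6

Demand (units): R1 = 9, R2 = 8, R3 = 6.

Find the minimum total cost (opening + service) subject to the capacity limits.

Open {A, B}: R1→A 8·9=72, R2→B 8·8=64, R3→B 6·6=36.
Loads: A carries 9/9, B carries 14/17. Service 172; fixed 267; total 439.
Next best feasible plan costs 461.

Minimum total cost: 439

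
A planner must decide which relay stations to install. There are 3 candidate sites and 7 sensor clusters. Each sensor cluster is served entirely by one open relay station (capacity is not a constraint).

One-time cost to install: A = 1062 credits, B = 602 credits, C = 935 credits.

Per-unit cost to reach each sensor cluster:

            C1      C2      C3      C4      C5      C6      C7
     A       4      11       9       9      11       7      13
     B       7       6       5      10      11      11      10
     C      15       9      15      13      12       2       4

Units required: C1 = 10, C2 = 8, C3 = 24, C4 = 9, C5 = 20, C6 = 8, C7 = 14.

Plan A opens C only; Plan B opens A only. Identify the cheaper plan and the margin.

Plan B is cheaper by 1.

Plan A: {C}: C1→C 15·10=150, C2→C 9·8=72, C3→C 15·24=360, C4→C 13·9=117, C5→C 12·20=240, C6→C 2·8=16, C7→C 4·14=56. Service 1011; fixed 935; total 1946.
Plan B: {A}: C1→A 4·10=40, C2→A 11·8=88, C3→A 9·24=216, C4→A 9·9=81, C5→A 11·20=220, C6→A 7·8=56, C7→A 13·14=182. Service 883; fixed 1062; total 1945.
Difference: |1946 − 1945| = 1.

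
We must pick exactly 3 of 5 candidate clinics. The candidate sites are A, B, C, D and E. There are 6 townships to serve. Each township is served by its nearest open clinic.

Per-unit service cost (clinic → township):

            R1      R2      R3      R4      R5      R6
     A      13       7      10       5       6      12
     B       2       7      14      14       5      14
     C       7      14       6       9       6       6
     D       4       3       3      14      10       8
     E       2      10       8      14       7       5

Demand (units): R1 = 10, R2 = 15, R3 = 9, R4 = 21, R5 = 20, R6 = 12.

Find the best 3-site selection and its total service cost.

With exactly 3 open, each township uses its cheapest among the chosen.
{A, D, E}: R1→E 2·10=20, R2→D 3·15=45, R3→D 3·9=27, R4→A 5·21=105, R5→A 6·20=120, R6→E 5·12=60. Service cost 377.
{A, B, D}: service cost 393
{A, C, D}: service cost 409
Among all 10 size-3 choices, {A, D, E} is lowest.

Choose A, D and E; total service cost 377.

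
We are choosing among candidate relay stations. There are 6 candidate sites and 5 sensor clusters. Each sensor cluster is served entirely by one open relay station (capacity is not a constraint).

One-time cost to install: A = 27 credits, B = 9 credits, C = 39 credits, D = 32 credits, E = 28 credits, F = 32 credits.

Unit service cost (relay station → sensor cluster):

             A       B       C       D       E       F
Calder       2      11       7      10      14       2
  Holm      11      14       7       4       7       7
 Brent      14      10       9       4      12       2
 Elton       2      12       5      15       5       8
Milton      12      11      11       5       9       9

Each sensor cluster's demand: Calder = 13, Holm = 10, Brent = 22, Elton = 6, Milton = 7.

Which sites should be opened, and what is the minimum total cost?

For any fixed open set, each sensor cluster goes to its cheapest open site; total = fixed + service.
{A, D, F}: Calder→A 2·13=26, Holm→D 4·10=40, Brent→F 2·22=44, Elton→A 2·6=12, Milton→D 5·7=35. Service 157; fixed 91; total 248.
{A, B, D, F}: service 157 + fixed 100 = 257
{D, F}: Calder→F 2·13=26, Holm→D 4·10=40, Brent→F 2·22=44, Elton→F 8·6=48, Milton→D 5·7=35. Service 193; fixed 64; total 257.
{A, B, C, D, E, F}: Calder→A 2·13=26, Holm→D 4·10=40, Brent→F 2·22=44, Elton→A 2·6=12, Milton→D 5·7=35. Service 157; fixed 167; total 324.
No other subset beats 248.

Open A, D and F; minimum total cost 248.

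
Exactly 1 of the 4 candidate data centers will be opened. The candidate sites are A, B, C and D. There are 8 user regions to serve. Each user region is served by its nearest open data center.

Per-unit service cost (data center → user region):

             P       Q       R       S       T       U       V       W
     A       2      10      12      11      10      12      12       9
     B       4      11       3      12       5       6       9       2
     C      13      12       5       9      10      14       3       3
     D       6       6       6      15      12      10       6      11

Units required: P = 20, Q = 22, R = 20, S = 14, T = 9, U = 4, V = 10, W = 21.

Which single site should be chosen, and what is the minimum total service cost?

With exactly 1 open, each user region uses its cheapest among the chosen.
{B}: P→B 4·20=80, Q→B 11·22=242, R→B 3·20=60, S→B 12·14=168, T→B 5·9=45, U→B 6·4=24, V→B 9·10=90, W→B 2·21=42. Service cost 751.
{C}: service cost 989
{D}: service cost 1021
Among all 4 size-1 choices, {B} is lowest.

Choose B only; total service cost 751.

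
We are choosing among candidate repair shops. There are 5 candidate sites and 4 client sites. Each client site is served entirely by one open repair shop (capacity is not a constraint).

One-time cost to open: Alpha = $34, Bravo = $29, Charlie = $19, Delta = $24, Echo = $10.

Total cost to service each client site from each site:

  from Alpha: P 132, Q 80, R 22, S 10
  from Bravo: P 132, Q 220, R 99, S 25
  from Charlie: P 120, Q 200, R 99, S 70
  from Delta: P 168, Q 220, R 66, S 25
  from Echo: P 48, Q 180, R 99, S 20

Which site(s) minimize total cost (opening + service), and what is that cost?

Open Alpha and Echo; minimum total cost 204.

For any fixed open set, each client site goes to its cheapest open site; total = fixed + service.
{Alpha, Echo}: P→Echo 48, Q→Alpha 80, R→Alpha 22, S→Alpha 10. Service 160; fixed 44; total 204.
{Alpha, Charlie, Echo}: service 160 + fixed 63 = 223
{Alpha, Delta, Echo}: service 160 + fixed 68 = 228
{Alpha, Bravo, Charlie, Delta, Echo}: service 160 + fixed 116 = 276
No other subset beats 204.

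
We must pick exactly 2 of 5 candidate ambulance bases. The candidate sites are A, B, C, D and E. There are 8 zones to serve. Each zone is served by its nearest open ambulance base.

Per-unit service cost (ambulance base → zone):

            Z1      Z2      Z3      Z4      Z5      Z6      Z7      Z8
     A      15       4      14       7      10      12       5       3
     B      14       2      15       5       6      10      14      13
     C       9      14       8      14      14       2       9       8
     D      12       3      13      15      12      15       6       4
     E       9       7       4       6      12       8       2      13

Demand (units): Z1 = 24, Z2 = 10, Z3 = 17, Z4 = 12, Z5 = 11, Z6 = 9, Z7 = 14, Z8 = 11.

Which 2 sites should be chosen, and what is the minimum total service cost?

Choose A and E; total service cost 639.

With exactly 2 open, each zone uses its cheapest among the chosen.
{A, E}: Z1→E 9·24=216, Z2→A 4·10=40, Z3→E 4·17=68, Z4→E 6·12=72, Z5→A 10·11=110, Z6→E 8·9=72, Z7→E 2·14=28, Z8→A 3·11=33. Service cost 639.
{D, E}: service cost 662
{B, E}: service cost 673
Among all 10 size-2 choices, {A, E} is lowest.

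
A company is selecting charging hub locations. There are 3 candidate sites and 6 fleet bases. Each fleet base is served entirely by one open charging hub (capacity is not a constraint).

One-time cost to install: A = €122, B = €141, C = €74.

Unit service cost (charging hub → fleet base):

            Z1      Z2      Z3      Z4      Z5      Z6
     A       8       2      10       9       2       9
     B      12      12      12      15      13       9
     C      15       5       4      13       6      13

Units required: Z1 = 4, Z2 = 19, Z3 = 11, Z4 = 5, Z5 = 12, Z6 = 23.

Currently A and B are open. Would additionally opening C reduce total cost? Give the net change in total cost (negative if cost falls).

Current service cost with {A, B}: 456.
Adding C: each fleet base re-picks its cheapest; new service cost 390, saving 66.
Extra fixed cost: 74. Net change = 74 − 66 = 8.
(Totals: 719 → 727.)

No — net change +8 (cost rises by 8).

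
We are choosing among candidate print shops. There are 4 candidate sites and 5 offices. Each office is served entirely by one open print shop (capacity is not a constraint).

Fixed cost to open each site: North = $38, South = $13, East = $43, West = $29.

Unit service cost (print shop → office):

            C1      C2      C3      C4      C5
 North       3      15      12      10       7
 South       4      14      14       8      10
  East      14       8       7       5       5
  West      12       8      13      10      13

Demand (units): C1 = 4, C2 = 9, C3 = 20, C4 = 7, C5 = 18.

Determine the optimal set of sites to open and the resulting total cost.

Open South and East; minimum total cost 409.

For any fixed open set, each office goes to its cheapest open site; total = fixed + service.
{South, East}: C1→South 4·4=16, C2→East 8·9=72, C3→East 7·20=140, C4→East 5·7=35, C5→East 5·18=90. Service 353; fixed 56; total 409.
{North, East}: C1→North 3·4=12, C2→East 8·9=72, C3→East 7·20=140, C4→East 5·7=35, C5→East 5·18=90. Service 349; fixed 81; total 430.
{East}: C1→East 14·4=56, C2→East 8·9=72, C3→East 7·20=140, C4→East 5·7=35, C5→East 5·18=90. Service 393; fixed 43; total 436.
{North, South, East, West}: C1→North 3·4=12, C2→East 8·9=72, C3→East 7·20=140, C4→East 5·7=35, C5→East 5·18=90. Service 349; fixed 123; total 472.
No other subset beats 409.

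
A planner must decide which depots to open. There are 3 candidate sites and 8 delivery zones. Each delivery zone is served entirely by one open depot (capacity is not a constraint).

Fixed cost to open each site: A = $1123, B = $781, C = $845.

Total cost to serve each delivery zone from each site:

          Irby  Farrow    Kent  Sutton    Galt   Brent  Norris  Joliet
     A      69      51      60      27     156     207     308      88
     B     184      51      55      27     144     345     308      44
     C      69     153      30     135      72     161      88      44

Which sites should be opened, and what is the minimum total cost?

For any fixed open set, each delivery zone goes to its cheapest open site; total = fixed + service.
{C}: Irby→C 69, Farrow→C 153, Kent→C 30, Sutton→C 135, Galt→C 72, Brent→C 161, Norris→C 88, Joliet→C 44. Service 752; fixed 845; total 1597.
{B}: Irby→B 184, Farrow→B 51, Kent→B 55, Sutton→B 27, Galt→B 144, Brent→B 345, Norris→B 308, Joliet→B 44. Service 1158; fixed 781; total 1939.
{A}: Irby→A 69, Farrow→A 51, Kent→A 60, Sutton→A 27, Galt→A 156, Brent→A 207, Norris→A 308, Joliet→A 88. Service 966; fixed 1123; total 2089.
{A, B, C}: service 542 + fixed 2749 = 3291
No other subset beats 1597.

Open C only; minimum total cost 1597.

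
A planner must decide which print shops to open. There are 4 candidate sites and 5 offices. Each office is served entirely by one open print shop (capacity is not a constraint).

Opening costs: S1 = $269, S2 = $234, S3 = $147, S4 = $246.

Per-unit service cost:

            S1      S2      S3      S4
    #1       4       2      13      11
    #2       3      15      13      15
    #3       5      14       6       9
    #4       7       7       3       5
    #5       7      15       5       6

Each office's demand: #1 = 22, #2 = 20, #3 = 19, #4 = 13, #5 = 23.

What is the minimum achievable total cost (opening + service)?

For any fixed open set, each office goes to its cheapest open site; total = fixed + service.
{S1}: #1→S1 4·22=88, #2→S1 3·20=60, #3→S1 5·19=95, #4→S1 7·13=91, #5→S1 7·23=161. Service 495; fixed 269; total 764.
{S1, S3}: service 397 + fixed 416 = 813
{S2, S3}: service 572 + fixed 381 = 953
{S1, S2, S3, S4}: #1→S2 2·22=44, #2→S1 3·20=60, #3→S1 5·19=95, #4→S3 3·13=39, #5→S3 5·23=115. Service 353; fixed 896; total 1249.
(All 15 nonempty subsets were checked; S1 only is lowest.)

Minimum total cost: 764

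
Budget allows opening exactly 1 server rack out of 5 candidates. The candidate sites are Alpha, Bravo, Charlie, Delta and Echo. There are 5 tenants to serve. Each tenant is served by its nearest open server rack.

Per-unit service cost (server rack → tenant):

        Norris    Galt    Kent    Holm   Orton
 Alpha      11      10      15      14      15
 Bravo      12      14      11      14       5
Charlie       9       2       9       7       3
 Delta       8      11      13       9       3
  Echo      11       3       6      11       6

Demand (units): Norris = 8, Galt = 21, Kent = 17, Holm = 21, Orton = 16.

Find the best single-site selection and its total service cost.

With exactly 1 open, each tenant uses its cheapest among the chosen.
{Charlie}: Norris→Charlie 9·8=72, Galt→Charlie 2·21=42, Kent→Charlie 9·17=153, Holm→Charlie 7·21=147, Orton→Charlie 3·16=48. Service cost 462.
{Echo}: service cost 580
{Delta}: service cost 753
Among all 5 size-1 choices, {Charlie} is lowest.

Choose Charlie only; total service cost 462.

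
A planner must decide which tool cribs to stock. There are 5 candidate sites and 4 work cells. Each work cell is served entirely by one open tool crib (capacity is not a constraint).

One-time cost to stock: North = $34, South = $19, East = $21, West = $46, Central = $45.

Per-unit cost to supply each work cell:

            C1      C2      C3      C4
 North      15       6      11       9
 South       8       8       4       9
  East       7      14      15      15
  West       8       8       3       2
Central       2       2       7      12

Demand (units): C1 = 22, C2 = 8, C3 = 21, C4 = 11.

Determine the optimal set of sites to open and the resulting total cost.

Open West and Central; minimum total cost 236.

For any fixed open set, each work cell goes to its cheapest open site; total = fixed + service.
{West, Central}: C1→Central 2·22=44, C2→Central 2·8=16, C3→West 3·21=63, C4→West 2·11=22. Service 145; fixed 91; total 236.
{South, West, Central}: service 145 + fixed 110 = 255
{East, West, Central}: C1→Central 2·22=44, C2→Central 2·8=16, C3→West 3·21=63, C4→West 2·11=22. Service 145; fixed 112; total 257.
{North, South, East, West, Central}: C1→Central 2·22=44, C2→Central 2·8=16, C3→West 3·21=63, C4→West 2·11=22. Service 145; fixed 165; total 310.
No other subset beats 236.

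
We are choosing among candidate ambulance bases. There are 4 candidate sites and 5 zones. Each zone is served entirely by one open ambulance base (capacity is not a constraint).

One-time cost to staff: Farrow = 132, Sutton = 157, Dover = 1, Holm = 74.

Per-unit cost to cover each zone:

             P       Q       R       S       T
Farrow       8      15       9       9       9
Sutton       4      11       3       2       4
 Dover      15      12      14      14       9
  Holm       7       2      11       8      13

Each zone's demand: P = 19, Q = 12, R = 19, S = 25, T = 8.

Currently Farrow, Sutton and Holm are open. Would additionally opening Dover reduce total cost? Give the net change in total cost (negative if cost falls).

No — net change +1 (cost rises by 1).

Current service cost with {Farrow, Sutton, Holm}: 239.
Adding Dover: each zone re-picks its cheapest; new service cost 239, saving 0.
Extra fixed cost: 1. Net change = 1 − 0 = 1.
(Totals: 602 → 603.)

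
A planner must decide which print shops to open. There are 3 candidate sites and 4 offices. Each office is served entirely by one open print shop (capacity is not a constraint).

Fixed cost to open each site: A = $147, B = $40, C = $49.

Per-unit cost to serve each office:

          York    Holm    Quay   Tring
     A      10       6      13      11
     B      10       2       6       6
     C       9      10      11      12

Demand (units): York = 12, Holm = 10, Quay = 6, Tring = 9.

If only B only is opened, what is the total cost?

Each office is assigned to its cheapest site among the open ones.
{B}: York→B 10·12=120, Holm→B 2·10=20, Quay→B 6·6=36, Tring→B 6·9=54. Service 230; fixed 40; total 270.

Total cost: 270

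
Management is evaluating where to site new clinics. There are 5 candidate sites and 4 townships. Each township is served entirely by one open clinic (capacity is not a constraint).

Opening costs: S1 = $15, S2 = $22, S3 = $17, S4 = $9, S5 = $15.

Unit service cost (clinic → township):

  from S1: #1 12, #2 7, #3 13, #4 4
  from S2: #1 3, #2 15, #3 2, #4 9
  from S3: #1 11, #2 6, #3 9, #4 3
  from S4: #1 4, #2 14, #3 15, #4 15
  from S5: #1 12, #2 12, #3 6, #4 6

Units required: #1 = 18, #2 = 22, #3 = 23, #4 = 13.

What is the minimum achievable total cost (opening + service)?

For any fixed open set, each township goes to its cheapest open site; total = fixed + service.
{S2, S3}: #1→S2 3·18=54, #2→S3 6·22=132, #3→S2 2·23=46, #4→S3 3·13=39. Service 271; fixed 39; total 310.
{S2, S3, S4}: service 271 + fixed 48 = 319
{S1, S2, S3}: #1→S2 3·18=54, #2→S3 6·22=132, #3→S2 2·23=46, #4→S3 3·13=39. Service 271; fixed 54; total 325.
{S1, S2, S3, S4, S5}: #1→S2 3·18=54, #2→S3 6·22=132, #3→S2 2·23=46, #4→S3 3·13=39. Service 271; fixed 78; total 349.
No other subset beats 310.

Minimum total cost: 310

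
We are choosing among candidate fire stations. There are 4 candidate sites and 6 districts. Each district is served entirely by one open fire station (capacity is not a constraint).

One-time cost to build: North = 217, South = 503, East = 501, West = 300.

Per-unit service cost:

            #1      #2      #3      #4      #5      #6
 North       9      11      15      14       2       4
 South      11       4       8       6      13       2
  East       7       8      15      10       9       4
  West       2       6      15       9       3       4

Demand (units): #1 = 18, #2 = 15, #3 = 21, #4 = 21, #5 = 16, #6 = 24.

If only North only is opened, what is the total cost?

Each district is assigned to its cheapest site among the open ones.
{North}: #1→North 9·18=162, #2→North 11·15=165, #3→North 15·21=315, #4→North 14·21=294, #5→North 2·16=32, #6→North 4·24=96. Service 1064; fixed 217; total 1281.

Total cost: 1281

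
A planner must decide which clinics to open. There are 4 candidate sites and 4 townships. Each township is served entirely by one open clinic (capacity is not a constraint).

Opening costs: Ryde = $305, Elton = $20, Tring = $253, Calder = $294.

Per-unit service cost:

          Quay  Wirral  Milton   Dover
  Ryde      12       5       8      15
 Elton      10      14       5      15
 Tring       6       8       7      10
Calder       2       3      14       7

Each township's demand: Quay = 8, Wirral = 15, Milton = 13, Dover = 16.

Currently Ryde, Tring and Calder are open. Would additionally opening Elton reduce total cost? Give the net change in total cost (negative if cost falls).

Current service cost with {Ryde, Tring, Calder}: 264.
Adding Elton: each township re-picks its cheapest; new service cost 238, saving 26.
Extra fixed cost: 20. Net change = 20 − 26 = -6.
(Totals: 1116 → 1110.)

Yes — net change −6 (cost falls by 6).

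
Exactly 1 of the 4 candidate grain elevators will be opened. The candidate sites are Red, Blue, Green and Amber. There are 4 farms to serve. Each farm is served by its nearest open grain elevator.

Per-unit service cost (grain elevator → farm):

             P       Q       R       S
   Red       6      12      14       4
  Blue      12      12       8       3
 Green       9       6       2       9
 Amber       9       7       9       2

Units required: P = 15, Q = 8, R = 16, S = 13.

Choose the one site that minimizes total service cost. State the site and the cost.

With exactly 1 open, each farm uses its cheapest among the chosen.
{Green}: P→Green 9·15=135, Q→Green 6·8=48, R→Green 2·16=32, S→Green 9·13=117. Service cost 332.
{Amber}: service cost 361
{Blue}: service cost 443
Among all 4 size-1 choices, {Green} is lowest.

Choose Green only; total service cost 332.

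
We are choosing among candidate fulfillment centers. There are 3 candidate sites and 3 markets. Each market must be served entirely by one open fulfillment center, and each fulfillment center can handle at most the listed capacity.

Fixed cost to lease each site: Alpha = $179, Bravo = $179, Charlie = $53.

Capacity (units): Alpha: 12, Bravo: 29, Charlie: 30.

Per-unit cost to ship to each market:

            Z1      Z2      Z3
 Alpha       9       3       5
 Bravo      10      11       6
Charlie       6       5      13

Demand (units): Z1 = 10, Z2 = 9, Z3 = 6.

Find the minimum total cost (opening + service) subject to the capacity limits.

Open {Charlie}: Z1→Charlie 6·10=60, Z2→Charlie 5·9=45, Z3→Charlie 13·6=78.
Loads: Charlie carries 25/30. Service 183; fixed 53; total 236.
Next best feasible plan costs 367.

Minimum total cost: 236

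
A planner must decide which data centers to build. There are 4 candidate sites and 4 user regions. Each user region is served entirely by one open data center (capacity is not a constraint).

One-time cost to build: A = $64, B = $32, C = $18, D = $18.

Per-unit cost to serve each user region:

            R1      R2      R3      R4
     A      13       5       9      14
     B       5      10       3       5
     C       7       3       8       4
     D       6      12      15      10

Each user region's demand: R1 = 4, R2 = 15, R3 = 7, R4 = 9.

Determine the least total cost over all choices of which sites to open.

Minimum total cost: 172

For any fixed open set, each user region goes to its cheapest open site; total = fixed + service.
{B, C}: R1→B 5·4=20, R2→C 3·15=45, R3→B 3·7=21, R4→C 4·9=36. Service 122; fixed 50; total 172.
{C}: R1→C 7·4=28, R2→C 3·15=45, R3→C 8·7=56, R4→C 4·9=36. Service 165; fixed 18; total 183.
{B, C, D}: R1→B 5·4=20, R2→C 3·15=45, R3→B 3·7=21, R4→C 4·9=36. Service 122; fixed 68; total 190.
{A, B, C, D}: service 122 + fixed 132 = 254
No other subset beats 172.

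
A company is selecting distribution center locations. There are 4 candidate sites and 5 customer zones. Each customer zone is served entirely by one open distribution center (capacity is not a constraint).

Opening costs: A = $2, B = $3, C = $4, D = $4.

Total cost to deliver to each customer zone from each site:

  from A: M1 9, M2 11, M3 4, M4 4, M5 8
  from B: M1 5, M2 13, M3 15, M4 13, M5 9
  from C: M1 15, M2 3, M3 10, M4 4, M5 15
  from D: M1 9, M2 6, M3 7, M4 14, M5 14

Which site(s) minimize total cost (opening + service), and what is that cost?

For any fixed open set, each customer zone goes to its cheapest open site; total = fixed + service.
{A, B, C}: M1→B 5, M2→C 3, M3→A 4, M4→A 4, M5→A 8. Service 24; fixed 9; total 33.
{A, C}: service 28 + fixed 6 = 34
{A, B, D}: M1→B 5, M2→D 6, M3→A 4, M4→A 4, M5→A 8. Service 27; fixed 9; total 36.
{A, B, C, D}: M1→B 5, M2→C 3, M3→A 4, M4→A 4, M5→A 8. Service 24; fixed 13; total 37.
(All 15 nonempty subsets were checked; A, B and C is lowest.)

Open A, B and C; minimum total cost 33.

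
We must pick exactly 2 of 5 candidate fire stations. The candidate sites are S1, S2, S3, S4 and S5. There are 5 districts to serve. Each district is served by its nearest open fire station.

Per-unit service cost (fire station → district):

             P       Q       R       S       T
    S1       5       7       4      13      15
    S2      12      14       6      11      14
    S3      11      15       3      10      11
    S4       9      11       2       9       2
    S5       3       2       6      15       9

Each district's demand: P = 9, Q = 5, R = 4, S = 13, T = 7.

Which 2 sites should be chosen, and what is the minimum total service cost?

Choose S4 and S5; total service cost 176.

With exactly 2 open, each district uses its cheapest among the chosen.
{S4, S5}: P→S5 3·9=27, Q→S5 2·5=10, R→S4 2·4=8, S→S4 9·13=117, T→S4 2·7=14. Service cost 176.
{S1, S4}: service cost 219
{S3, S5}: service cost 242
Among all 10 size-2 choices, {S4, S5} is lowest.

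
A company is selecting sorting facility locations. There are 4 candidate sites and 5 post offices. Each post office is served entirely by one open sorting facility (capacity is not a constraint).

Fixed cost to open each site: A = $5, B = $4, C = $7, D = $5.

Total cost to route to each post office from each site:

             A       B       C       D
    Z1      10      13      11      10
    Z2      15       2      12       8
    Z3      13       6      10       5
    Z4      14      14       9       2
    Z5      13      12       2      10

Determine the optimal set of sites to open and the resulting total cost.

For any fixed open set, each post office goes to its cheapest open site; total = fixed + service.
{B, C, D}: Z1→D 10, Z2→B 2, Z3→D 5, Z4→D 2, Z5→C 2. Service 21; fixed 16; total 37.
{B, D}: Z1→D 10, Z2→B 2, Z3→D 5, Z4→D 2, Z5→D 10. Service 29; fixed 9; total 38.
{C, D}: service 27 + fixed 12 = 39
{A, B, C, D}: Z1→A 10, Z2→B 2, Z3→D 5, Z4→D 2, Z5→C 2. Service 21; fixed 21; total 42.
(All 15 nonempty subsets were checked; B, C and D is lowest.)

Open B, C and D; minimum total cost 37.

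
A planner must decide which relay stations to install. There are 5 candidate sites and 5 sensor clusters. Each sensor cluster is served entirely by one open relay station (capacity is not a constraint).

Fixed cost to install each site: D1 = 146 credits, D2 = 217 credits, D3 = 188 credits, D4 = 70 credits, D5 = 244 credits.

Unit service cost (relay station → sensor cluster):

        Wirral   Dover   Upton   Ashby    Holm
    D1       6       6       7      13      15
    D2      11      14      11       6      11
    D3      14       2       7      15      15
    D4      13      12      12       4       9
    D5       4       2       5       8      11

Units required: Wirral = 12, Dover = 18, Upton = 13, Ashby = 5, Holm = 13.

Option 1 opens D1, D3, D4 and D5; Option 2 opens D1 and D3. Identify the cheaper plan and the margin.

Option 1: {D1, D3, D4, D5}: Wirral→D5 4·12=48, Dover→D3 2·18=36, Upton→D5 5·13=65, Ashby→D4 4·5=20, Holm→D4 9·13=117. Service 286; fixed 648; total 934.
Option 2: {D1, D3}: Wirral→D1 6·12=72, Dover→D3 2·18=36, Upton→D1 7·13=91, Ashby→D1 13·5=65, Holm→D1 15·13=195. Service 459; fixed 334; total 793.
Difference: |934 − 793| = 141.

Option 2 is cheaper by 141.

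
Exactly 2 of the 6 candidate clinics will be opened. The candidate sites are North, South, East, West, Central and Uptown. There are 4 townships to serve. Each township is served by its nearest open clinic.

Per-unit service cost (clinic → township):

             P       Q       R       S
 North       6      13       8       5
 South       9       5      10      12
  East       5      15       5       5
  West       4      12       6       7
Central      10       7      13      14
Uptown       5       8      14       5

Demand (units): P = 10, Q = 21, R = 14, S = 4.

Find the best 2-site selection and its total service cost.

With exactly 2 open, each township uses its cheapest among the chosen.
{South, East}: P→East 5·10=50, Q→South 5·21=105, R→East 5·14=70, S→East 5·4=20. Service cost 245.
{South, West}: service cost 257
{East, Central}: service cost 287
Among all 15 size-2 choices, {South, East} is lowest.

Choose South and East; total service cost 245.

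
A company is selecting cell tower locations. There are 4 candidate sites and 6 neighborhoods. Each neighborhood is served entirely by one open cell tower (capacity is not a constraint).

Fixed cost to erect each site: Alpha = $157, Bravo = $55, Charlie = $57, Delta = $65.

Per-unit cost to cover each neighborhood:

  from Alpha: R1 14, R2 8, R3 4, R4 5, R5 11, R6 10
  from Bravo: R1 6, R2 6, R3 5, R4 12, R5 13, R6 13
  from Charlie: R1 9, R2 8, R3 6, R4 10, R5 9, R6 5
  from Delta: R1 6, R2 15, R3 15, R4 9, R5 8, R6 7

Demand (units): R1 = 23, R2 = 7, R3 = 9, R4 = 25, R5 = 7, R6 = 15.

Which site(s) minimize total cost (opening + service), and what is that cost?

For any fixed open set, each neighborhood goes to its cheapest open site; total = fixed + service.
{Bravo, Charlie}: R1→Bravo 6·23=138, R2→Bravo 6·7=42, R3→Bravo 5·9=45, R4→Charlie 10·25=250, R5→Charlie 9·7=63, R6→Charlie 5·15=75. Service 613; fixed 112; total 725.
{Charlie, Delta}: R1→Delta 6·23=138, R2→Charlie 8·7=56, R3→Charlie 6·9=54, R4→Delta 9·25=225, R5→Delta 8·7=56, R6→Charlie 5·15=75. Service 604; fixed 122; total 726.
{Bravo, Delta}: R1→Bravo 6·23=138, R2→Bravo 6·7=42, R3→Bravo 5·9=45, R4→Delta 9·25=225, R5→Delta 8·7=56, R6→Delta 7·15=105. Service 611; fixed 120; total 731.
{Alpha, Bravo, Charlie, Delta}: R1→Bravo 6·23=138, R2→Bravo 6·7=42, R3→Alpha 4·9=36, R4→Alpha 5·25=125, R5→Delta 8·7=56, R6→Charlie 5·15=75. Service 472; fixed 334; total 806.
No other subset beats 725.

Open Bravo and Charlie; minimum total cost 725.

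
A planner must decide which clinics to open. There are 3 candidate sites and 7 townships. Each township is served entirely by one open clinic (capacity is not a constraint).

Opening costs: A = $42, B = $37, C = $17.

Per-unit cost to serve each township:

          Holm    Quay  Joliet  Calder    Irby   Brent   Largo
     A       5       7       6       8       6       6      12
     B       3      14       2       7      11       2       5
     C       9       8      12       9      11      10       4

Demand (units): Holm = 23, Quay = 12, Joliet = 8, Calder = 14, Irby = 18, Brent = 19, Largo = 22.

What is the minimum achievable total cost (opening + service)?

For any fixed open set, each township goes to its cheapest open site; total = fixed + service.
{A, B, C}: Holm→B 3·23=69, Quay→A 7·12=84, Joliet→B 2·8=16, Calder→B 7·14=98, Irby→A 6·18=108, Brent→B 2·19=38, Largo→C 4·22=88. Service 501; fixed 96; total 597.
{A, B}: service 523 + fixed 79 = 602
{B, C}: Holm→B 3·23=69, Quay→C 8·12=96, Joliet→B 2·8=16, Calder→B 7·14=98, Irby→B 11·18=198, Brent→B 2·19=38, Largo→C 4·22=88. Service 603; fixed 54; total 657.
{C}: service 1001 + fixed 17 = 1018
No other subset beats 597.

Minimum total cost: 597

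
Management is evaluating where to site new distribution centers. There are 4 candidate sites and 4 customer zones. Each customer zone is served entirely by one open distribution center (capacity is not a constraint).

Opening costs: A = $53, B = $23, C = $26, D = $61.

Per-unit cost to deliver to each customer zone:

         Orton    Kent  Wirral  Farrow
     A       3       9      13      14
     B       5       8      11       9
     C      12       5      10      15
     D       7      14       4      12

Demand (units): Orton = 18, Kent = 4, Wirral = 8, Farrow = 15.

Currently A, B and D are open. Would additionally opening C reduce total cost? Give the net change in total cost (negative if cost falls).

No — net change +14 (cost rises by 14).

Current service cost with {A, B, D}: 253.
Adding C: each customer zone re-picks its cheapest; new service cost 241, saving 12.
Extra fixed cost: 26. Net change = 26 − 12 = 14.
(Totals: 390 → 404.)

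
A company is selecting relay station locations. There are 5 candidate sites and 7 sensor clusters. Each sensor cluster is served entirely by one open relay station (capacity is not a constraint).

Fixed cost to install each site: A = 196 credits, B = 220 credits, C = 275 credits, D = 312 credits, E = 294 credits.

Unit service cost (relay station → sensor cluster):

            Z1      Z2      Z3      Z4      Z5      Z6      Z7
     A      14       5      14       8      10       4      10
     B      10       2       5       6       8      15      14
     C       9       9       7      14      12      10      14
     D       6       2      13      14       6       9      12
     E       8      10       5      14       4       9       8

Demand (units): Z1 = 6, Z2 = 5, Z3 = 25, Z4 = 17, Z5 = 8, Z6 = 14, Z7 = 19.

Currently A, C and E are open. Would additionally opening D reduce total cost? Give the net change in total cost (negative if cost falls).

Current service cost with {A, C, E}: 574.
Adding D: each sensor cluster re-picks its cheapest; new service cost 547, saving 27.
Extra fixed cost: 312. Net change = 312 − 27 = 285.
(Totals: 1339 → 1624.)

No — net change +285 (cost rises by 285).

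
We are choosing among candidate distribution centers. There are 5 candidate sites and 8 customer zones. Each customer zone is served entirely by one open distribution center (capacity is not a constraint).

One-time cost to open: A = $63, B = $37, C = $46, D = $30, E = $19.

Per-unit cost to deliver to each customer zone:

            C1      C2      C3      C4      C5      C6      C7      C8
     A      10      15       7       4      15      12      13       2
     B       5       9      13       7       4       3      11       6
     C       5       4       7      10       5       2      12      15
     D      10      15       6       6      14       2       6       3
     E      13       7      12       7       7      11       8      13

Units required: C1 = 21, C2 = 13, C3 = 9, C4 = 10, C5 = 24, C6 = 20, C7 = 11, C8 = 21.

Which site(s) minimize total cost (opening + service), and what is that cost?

For any fixed open set, each customer zone goes to its cheapest open site; total = fixed + service.
{C, D}: C1→C 5·21=105, C2→C 4·13=52, C3→D 6·9=54, C4→D 6·10=60, C5→C 5·24=120, C6→C 2·20=40, C7→D 6·11=66, C8→D 3·21=63. Service 560; fixed 76; total 636.
{B, C, D}: service 536 + fixed 113 = 649
{C, D, E}: service 560 + fixed 95 = 655
{A, B, C, D, E}: C1→B 5·21=105, C2→C 4·13=52, C3→D 6·9=54, C4→A 4·10=40, C5→B 4·24=96, C6→C 2·20=40, C7→D 6·11=66, C8→A 2·21=42. Service 495; fixed 195; total 690.
No other subset beats 636.

Open C and D; minimum total cost 636.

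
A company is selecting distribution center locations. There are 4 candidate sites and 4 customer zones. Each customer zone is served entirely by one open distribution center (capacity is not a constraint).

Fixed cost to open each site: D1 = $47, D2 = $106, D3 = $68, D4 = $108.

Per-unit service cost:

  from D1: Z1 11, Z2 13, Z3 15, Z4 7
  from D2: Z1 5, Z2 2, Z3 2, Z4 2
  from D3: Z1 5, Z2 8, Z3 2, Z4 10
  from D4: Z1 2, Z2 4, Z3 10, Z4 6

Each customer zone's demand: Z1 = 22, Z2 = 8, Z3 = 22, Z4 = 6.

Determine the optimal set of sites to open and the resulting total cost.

For any fixed open set, each customer zone goes to its cheapest open site; total = fixed + service.
{D2}: Z1→D2 5·22=110, Z2→D2 2·8=16, Z3→D2 2·22=44, Z4→D2 2·6=12. Service 182; fixed 106; total 288.
{D2, D4}: Z1→D4 2·22=44, Z2→D2 2·8=16, Z3→D2 2·22=44, Z4→D2 2·6=12. Service 116; fixed 214; total 330.
{D3, D4}: service 156 + fixed 176 = 332
{D1, D2, D3, D4}: Z1→D4 2·22=44, Z2→D2 2·8=16, Z3→D2 2·22=44, Z4→D2 2·6=12. Service 116; fixed 329; total 445.
No other subset beats 288.

Open D2 only; minimum total cost 288.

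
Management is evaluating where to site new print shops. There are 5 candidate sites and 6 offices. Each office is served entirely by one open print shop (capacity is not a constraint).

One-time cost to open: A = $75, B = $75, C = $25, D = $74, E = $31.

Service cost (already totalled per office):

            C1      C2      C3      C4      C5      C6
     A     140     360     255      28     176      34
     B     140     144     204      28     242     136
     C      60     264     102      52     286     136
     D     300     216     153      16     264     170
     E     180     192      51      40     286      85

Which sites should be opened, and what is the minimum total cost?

Open A, C and E; minimum total cost 672.

For any fixed open set, each office goes to its cheapest open site; total = fixed + service.
{A, C, E}: C1→C 60, C2→E 192, C3→E 51, C4→A 28, C5→A 176, C6→A 34. Service 541; fixed 131; total 672.
{A, B, C, E}: C1→C 60, C2→B 144, C3→E 51, C4→A 28, C5→A 176, C6→A 34. Service 493; fixed 206; total 699.
{A, B, C}: service 544 + fixed 175 = 719
{A, B, C, D, E}: C1→C 60, C2→B 144, C3→E 51, C4→D 16, C5→A 176, C6→A 34. Service 481; fixed 280; total 761.
No other subset beats 672.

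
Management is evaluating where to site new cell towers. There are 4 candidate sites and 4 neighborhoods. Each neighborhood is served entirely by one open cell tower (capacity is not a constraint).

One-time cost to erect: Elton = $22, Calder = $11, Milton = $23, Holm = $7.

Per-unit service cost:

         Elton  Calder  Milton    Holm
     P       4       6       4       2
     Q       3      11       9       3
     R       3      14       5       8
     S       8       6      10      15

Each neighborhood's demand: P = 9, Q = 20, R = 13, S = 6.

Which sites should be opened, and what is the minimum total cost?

For any fixed open set, each neighborhood goes to its cheapest open site; total = fixed + service.
{Elton, Calder, Holm}: P→Holm 2·9=18, Q→Elton 3·20=60, R→Elton 3·13=39, S→Calder 6·6=36. Service 153; fixed 40; total 193.
{Elton, Holm}: service 165 + fixed 29 = 194
{Elton, Calder}: P→Elton 4·9=36, Q→Elton 3·20=60, R→Elton 3·13=39, S→Calder 6·6=36. Service 171; fixed 33; total 204.
{Elton, Calder, Milton, Holm}: P→Holm 2·9=18, Q→Elton 3·20=60, R→Elton 3·13=39, S→Calder 6·6=36. Service 153; fixed 63; total 216.
No other subset beats 193.

Open Elton, Calder and Holm; minimum total cost 193.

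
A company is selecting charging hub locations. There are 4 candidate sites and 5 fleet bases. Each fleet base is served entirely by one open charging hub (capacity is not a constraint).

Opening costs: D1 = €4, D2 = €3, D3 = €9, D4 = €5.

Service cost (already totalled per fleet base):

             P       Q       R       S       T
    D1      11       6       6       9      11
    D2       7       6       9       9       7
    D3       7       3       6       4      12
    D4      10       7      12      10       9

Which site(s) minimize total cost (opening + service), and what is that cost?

For any fixed open set, each fleet base goes to its cheapest open site; total = fixed + service.
{D2, D3}: P→D2 7, Q→D3 3, R→D3 6, S→D3 4, T→D2 7. Service 27; fixed 12; total 39.
{D2}: service 38 + fixed 3 = 41
{D3}: service 32 + fixed 9 = 41
{D1, D2, D3, D4}: P→D2 7, Q→D3 3, R→D1 6, S→D3 4, T→D2 7. Service 27; fixed 21; total 48.
No other subset beats 39.

Open D2 and D3; minimum total cost 39.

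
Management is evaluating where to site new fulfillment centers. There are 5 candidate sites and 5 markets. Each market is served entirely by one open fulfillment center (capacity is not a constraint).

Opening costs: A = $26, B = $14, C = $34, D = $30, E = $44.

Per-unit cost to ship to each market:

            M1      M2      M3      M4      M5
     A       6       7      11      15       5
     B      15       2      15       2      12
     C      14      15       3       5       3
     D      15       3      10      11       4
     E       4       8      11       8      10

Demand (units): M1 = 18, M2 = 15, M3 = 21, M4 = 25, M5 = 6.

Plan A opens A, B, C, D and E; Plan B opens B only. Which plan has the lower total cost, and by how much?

Plan A: {A, B, C, D, E}: M1→E 4·18=72, M2→B 2·15=30, M3→C 3·21=63, M4→B 2·25=50, M5→C 3·6=18. Service 233; fixed 148; total 381.
Plan B: {B}: M1→B 15·18=270, M2→B 2·15=30, M3→B 15·21=315, M4→B 2·25=50, M5→B 12·6=72. Service 737; fixed 14; total 751.
Difference: |381 − 751| = 370.

Plan A is cheaper by 370.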